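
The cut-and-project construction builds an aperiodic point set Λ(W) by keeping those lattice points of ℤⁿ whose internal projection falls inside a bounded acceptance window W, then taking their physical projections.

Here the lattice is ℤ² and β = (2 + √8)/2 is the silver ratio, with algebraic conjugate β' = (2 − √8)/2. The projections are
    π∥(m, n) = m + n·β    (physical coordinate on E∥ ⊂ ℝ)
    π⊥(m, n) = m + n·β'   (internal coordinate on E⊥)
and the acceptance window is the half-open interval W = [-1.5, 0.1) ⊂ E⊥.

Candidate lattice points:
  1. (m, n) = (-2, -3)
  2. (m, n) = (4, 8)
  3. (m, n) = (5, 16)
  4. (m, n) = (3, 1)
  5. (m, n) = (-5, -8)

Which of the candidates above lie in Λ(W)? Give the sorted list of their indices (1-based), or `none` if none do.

1

Numerically β ≈ 2.41421 and β' = −1/β ≈ -0.41421.
[1] lift (-2,-3): star map gives -0.75736; window check -1.5 ≤ -0.75736 < 0.1 is true → IN Λ
[2] lift (4,8): star map gives 0.68629; window check -1.5 ≤ 0.68629 < 0.1 is false → out
[3] lift (5,16): star map gives -1.62742; window check -1.5 ≤ -1.62742 < 0.1 is false → out
[4] lift (3,1): star map gives 2.58579; window check -1.5 ≤ 2.58579 < 0.1 is false → out
[5] lift (-5,-8): star map gives -1.68629; window check -1.5 ≤ -1.68629 < 0.1 is false → out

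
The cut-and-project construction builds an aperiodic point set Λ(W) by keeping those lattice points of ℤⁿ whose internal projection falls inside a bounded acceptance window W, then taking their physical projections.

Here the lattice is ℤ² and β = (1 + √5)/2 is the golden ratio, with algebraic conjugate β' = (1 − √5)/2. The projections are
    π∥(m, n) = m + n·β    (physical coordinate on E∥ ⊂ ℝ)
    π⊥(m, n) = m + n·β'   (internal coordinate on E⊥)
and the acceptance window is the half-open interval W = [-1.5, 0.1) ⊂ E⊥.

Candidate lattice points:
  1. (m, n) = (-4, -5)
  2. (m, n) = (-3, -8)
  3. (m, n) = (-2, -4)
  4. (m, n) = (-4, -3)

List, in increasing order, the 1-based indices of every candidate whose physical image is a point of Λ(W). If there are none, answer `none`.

1

Numerically β ≈ 1.61803 and β' = −1/β ≈ -0.61803.
candidate 1: (m,n)=(-4,-5) → π∥ = -4-5·β ≈ -12.09017, π⊥ = -4-5·β' ≈ -0.90983 ∈ [-1.5, 0.1) ⇒ IN Λ
candidate 2: (m,n)=(-3,-8) → π∥ = -3-8·β ≈ -15.94427, π⊥ = -3-8·β' ≈ 1.94427 ∉ [-1.5, 0.1) ⇒ out
candidate 3: (m,n)=(-2,-4) → π∥ = -2-4·β ≈ -8.47214, π⊥ = -2-4·β' ≈ 0.47214 ∉ [-1.5, 0.1) ⇒ out
candidate 4: (m,n)=(-4,-3) → π∥ = -4-3·β ≈ -8.85410, π⊥ = -4-3·β' ≈ -2.14590 ∉ [-1.5, 0.1) ⇒ out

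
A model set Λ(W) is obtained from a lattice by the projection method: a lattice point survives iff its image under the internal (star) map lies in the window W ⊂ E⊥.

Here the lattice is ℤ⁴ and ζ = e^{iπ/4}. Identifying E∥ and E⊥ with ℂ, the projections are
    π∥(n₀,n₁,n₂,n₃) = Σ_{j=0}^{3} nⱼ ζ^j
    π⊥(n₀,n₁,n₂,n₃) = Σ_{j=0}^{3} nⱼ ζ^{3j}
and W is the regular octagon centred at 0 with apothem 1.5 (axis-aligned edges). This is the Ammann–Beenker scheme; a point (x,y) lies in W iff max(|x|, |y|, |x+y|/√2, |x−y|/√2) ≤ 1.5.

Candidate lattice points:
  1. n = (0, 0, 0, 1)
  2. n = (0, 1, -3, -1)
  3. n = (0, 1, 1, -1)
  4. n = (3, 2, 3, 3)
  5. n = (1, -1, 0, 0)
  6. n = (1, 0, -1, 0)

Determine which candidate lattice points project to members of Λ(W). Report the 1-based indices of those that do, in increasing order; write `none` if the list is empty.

1, 6

π⊥(n) = n₀ + n₁ζ³ + n₂ζ⁶ + n₃ζ⁹ where ζ = e^{iπ/4}.
#1 (0, 0, 0, 1): internal (0.7071, 0.7071); octagon support 1.0000 vs apothem 1.5 → ∈ W
#2 (0, 1, -3, -1): internal (-1.4142, 3.0000); octagon support 3.1213 vs apothem 1.5 → ∉ W
#3 (0, 1, 1, -1): internal (-1.4142, -1.0000); octagon support 1.7071 vs apothem 1.5 → ∉ W
#4 (3, 2, 3, 3): internal (3.7071, 0.5355); octagon support 3.7071 vs apothem 1.5 → ∉ W
#5 (1, -1, 0, 0): internal (1.7071, -0.7071); octagon support 1.7071 vs apothem 1.5 → ∉ W
#6 (1, 0, -1, 0): internal (1.0000, 1.0000); octagon support 1.4142 vs apothem 1.5 → ∈ W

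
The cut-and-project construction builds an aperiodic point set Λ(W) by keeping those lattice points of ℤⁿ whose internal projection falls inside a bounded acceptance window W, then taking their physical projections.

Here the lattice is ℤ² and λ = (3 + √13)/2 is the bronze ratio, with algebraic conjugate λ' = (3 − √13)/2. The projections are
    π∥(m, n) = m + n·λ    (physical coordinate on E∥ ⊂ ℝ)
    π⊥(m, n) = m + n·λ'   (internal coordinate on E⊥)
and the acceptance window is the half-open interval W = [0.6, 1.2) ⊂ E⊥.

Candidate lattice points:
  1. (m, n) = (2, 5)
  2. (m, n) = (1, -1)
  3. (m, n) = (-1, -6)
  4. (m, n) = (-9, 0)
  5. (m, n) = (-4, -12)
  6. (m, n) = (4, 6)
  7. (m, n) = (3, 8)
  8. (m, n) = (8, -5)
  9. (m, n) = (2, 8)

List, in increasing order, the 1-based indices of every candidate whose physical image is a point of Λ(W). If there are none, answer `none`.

λ' = (3−√13)/2 ≈ -0.302776.
[1] lift (2,5): star map gives 0.486122; window check 0.6 ≤ 0.486122 < 1.2 is false → out
[2] lift (1,-1): star map gives 1.302776; window check 0.6 ≤ 1.302776 < 1.2 is false → out
[3] lift (-1,-6): star map gives 0.816654; window check 0.6 ≤ 0.816654 < 1.2 is true → IN Λ
[4] lift (-9,0): star map gives -9.000000; window check 0.6 ≤ -9.000000 < 1.2 is false → out
[5] lift (-4,-12): star map gives -0.366692; window check 0.6 ≤ -0.366692 < 1.2 is false → out
[6] lift (4,6): star map gives 2.183346; window check 0.6 ≤ 2.183346 < 1.2 is false → out
[7] lift (3,8): star map gives 0.577795; window check 0.6 ≤ 0.577795 < 1.2 is false → out
[8] lift (8,-5): star map gives 9.513878; window check 0.6 ≤ 9.513878 < 1.2 is false → out
[9] lift (2,8): star map gives -0.422205; window check 0.6 ≤ -0.422205 < 1.2 is false → out

3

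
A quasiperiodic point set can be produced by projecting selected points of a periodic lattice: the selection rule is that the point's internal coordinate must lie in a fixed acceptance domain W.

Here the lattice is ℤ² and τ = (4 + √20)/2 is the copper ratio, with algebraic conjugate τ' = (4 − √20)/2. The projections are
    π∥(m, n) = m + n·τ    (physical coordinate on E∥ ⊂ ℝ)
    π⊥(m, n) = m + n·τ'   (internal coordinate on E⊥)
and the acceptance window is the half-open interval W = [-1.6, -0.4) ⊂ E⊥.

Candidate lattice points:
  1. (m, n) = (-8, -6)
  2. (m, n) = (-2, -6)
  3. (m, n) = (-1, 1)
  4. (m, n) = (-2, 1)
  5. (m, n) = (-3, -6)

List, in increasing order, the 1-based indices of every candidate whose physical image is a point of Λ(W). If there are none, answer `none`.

2, 3, 5

Numerically τ ≈ 4.236068 and τ' = −1/τ ≈ -0.236068.
[1] lift (-8,-6): star map gives -6.583592; window check -1.6 ≤ -6.583592 < -0.4 is false → out
[2] lift (-2,-6): star map gives -0.583592; window check -1.6 ≤ -0.583592 < -0.4 is true → IN Λ
[3] lift (-1,1): star map gives -1.236068; window check -1.6 ≤ -1.236068 < -0.4 is true → IN Λ
[4] lift (-2,1): star map gives -2.236068; window check -1.6 ≤ -2.236068 < -0.4 is false → out
[5] lift (-3,-6): star map gives -1.583592; window check -1.6 ≤ -1.583592 < -0.4 is true → IN Λ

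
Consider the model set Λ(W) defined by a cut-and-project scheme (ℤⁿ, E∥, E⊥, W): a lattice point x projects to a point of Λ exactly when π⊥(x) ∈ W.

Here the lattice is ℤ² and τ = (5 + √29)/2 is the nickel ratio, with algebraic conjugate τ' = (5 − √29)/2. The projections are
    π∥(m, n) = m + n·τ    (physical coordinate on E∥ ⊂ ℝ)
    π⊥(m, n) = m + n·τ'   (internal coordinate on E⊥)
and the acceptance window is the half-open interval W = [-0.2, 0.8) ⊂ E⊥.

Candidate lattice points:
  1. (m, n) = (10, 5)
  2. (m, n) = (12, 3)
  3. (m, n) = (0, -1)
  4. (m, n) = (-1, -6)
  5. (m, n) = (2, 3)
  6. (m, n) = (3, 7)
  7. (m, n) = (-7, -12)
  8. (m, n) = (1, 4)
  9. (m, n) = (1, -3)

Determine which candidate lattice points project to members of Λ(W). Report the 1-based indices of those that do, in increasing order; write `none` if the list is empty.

Compute τ' = (5−√29)/2 = -0.1926, so π⊥(m,n) = m -0.1926·n.
#1 (10,5): internal coord 10 + (5)·τ' = +9.0371; +9.0371 ∉ [-0.2, 0.8) → out
#2 (12,3): internal coord 12 + (3)·τ' = +11.4223; +11.4223 ∉ [-0.2, 0.8) → out
#3 (0,-1): internal coord 0 + (-1)·τ' = +0.1926; +0.1926 ∈ [-0.2, 0.8) → IN Λ
#4 (-1,-6): internal coord -1 + (-6)·τ' = +0.1555; +0.1555 ∈ [-0.2, 0.8) → IN Λ
#5 (2,3): internal coord 2 + (3)·τ' = +1.4223; +1.4223 ∉ [-0.2, 0.8) → out
#6 (3,7): internal coord 3 + (7)·τ' = +1.6519; +1.6519 ∉ [-0.2, 0.8) → out
#7 (-7,-12): internal coord -7 + (-12)·τ' = -4.6890; -4.6890 ∉ [-0.2, 0.8) → out
#8 (1,4): internal coord 1 + (4)·τ' = +0.2297; +0.2297 ∈ [-0.2, 0.8) → IN Λ
#9 (1,-3): internal coord 1 + (-3)·τ' = +1.5777; +1.5777 ∉ [-0.2, 0.8) → out

3, 4, 8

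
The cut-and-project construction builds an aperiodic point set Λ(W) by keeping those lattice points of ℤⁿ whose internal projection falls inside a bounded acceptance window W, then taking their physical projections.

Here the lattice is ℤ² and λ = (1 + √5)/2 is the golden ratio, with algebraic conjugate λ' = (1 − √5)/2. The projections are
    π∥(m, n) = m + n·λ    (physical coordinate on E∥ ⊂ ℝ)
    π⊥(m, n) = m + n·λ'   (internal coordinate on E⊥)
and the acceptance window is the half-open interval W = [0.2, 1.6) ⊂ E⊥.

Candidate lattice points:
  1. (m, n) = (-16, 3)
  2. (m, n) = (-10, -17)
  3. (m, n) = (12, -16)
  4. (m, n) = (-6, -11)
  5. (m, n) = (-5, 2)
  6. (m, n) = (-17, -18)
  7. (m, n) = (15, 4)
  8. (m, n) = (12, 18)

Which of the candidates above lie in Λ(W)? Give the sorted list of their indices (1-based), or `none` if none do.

Compute λ' = (1−√5)/2 = -0.618034, so π⊥(m,n) = m -0.618034·n.
[1] lift (-16,3): star map gives -17.854102; window check 0.2 ≤ -17.854102 < 1.6 is false → out
[2] lift (-10,-17): star map gives 0.506578; window check 0.2 ≤ 0.506578 < 1.6 is true → IN Λ
[3] lift (12,-16): star map gives 21.888544; window check 0.2 ≤ 21.888544 < 1.6 is false → out
[4] lift (-6,-11): star map gives 0.798374; window check 0.2 ≤ 0.798374 < 1.6 is true → IN Λ
[5] lift (-5,2): star map gives -6.236068; window check 0.2 ≤ -6.236068 < 1.6 is false → out
[6] lift (-17,-18): star map gives -5.875388; window check 0.2 ≤ -5.875388 < 1.6 is false → out
[7] lift (15,4): star map gives 12.527864; window check 0.2 ≤ 12.527864 < 1.6 is false → out
[8] lift (12,18): star map gives 0.875388; window check 0.2 ≤ 0.875388 < 1.6 is true → IN Λ

2, 4, 8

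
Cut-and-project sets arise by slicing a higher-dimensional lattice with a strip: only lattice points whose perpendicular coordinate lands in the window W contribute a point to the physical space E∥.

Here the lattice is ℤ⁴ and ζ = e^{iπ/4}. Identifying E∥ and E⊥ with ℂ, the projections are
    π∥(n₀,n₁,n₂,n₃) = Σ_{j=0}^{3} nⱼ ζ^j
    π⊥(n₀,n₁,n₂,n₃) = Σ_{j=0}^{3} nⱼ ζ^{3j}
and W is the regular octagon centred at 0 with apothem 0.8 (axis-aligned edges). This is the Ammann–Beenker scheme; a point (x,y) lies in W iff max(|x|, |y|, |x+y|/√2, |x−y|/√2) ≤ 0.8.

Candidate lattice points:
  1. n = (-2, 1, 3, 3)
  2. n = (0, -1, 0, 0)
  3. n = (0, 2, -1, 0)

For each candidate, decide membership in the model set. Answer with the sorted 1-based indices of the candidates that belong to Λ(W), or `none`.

With ζ = e^{iπ/4} the internal vectors are ζ^0,ζ^3,ζ^6,ζ^9.
candidate 1: n = (-2, 1, 3, 3) → π⊥ ≈ (-0.585786, -0.171573); max(|x|,|y|,|x±y|/√2) = 0.585786 ≤ 0.8 ⇒ ∈ W
candidate 2: n = (0, -1, 0, 0) → π⊥ ≈ (+0.707107, -0.707107); max(|x|,|y|,|x±y|/√2) = 1.000000 > 0.8 ⇒ ∉ W
candidate 3: n = (0, 2, -1, 0) → π⊥ ≈ (-1.414214, +2.414214); max(|x|,|y|,|x±y|/√2) = 2.707107 > 0.8 ⇒ ∉ W

1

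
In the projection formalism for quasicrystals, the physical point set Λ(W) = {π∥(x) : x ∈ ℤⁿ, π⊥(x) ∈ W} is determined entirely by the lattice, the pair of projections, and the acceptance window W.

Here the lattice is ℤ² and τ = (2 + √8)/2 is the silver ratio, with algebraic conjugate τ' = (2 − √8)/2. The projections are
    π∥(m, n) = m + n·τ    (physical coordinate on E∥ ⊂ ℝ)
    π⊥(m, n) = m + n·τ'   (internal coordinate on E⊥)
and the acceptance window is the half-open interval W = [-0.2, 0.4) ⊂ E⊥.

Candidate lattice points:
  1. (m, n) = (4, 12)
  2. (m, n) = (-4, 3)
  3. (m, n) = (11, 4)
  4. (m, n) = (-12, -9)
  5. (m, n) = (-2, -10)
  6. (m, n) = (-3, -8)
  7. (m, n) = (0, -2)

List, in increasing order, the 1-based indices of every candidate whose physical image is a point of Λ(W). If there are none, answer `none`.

Numerically τ ≈ 2.41421 and τ' = −1/τ ≈ -0.41421.
candidate 1: (m,n)=(4,12) → π∥ = 4+12·τ ≈ 32.97056, π⊥ = 4+12·τ' ≈ -0.97056 ∉ [-0.2, 0.4) ⇒ out
candidate 2: (m,n)=(-4,3) → π∥ = -4+3·τ ≈ 3.24264, π⊥ = -4+3·τ' ≈ -5.24264 ∉ [-0.2, 0.4) ⇒ out
candidate 3: (m,n)=(11,4) → π∥ = 11+4·τ ≈ 20.65685, π⊥ = 11+4·τ' ≈ 9.34315 ∉ [-0.2, 0.4) ⇒ out
candidate 4: (m,n)=(-12,-9) → π∥ = -12-9·τ ≈ -33.72792, π⊥ = -12-9·τ' ≈ -8.27208 ∉ [-0.2, 0.4) ⇒ out
candidate 5: (m,n)=(-2,-10) → π∥ = -2-10·τ ≈ -26.14214, π⊥ = -2-10·τ' ≈ 2.14214 ∉ [-0.2, 0.4) ⇒ out
candidate 6: (m,n)=(-3,-8) → π∥ = -3-8·τ ≈ -22.31371, π⊥ = -3-8·τ' ≈ 0.31371 ∈ [-0.2, 0.4) ⇒ IN Λ
candidate 7: (m,n)=(0,-2) → π∥ = 0-2·τ ≈ -4.82843, π⊥ = 0-2·τ' ≈ 0.82843 ∉ [-0.2, 0.4) ⇒ out

6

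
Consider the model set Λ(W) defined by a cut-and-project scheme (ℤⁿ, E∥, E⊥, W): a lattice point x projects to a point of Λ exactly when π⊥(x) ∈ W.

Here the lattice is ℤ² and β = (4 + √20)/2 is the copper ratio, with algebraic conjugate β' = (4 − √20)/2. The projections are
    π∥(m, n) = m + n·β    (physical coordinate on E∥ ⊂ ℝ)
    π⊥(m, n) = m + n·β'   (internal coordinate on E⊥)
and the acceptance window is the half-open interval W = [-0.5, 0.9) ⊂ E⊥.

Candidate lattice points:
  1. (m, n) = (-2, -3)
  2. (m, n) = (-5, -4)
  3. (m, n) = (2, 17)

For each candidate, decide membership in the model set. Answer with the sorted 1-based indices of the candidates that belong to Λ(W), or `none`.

Compute β' = (4−√20)/2 = -0.236068, so π⊥(m,n) = m -0.236068·n.
candidate 1: (m,n)=(-2,-3) → π∥ = -2-3·β ≈ -14.708204, π⊥ = -2-3·β' ≈ -1.291796 ∉ [-0.5, 0.9) ⇒ out
candidate 2: (m,n)=(-5,-4) → π∥ = -5-4·β ≈ -21.944272, π⊥ = -5-4·β' ≈ -4.055728 ∉ [-0.5, 0.9) ⇒ out
candidate 3: (m,n)=(2,17) → π∥ = 2+17·β ≈ 74.013156, π⊥ = 2+17·β' ≈ -2.013156 ∉ [-0.5, 0.9) ⇒ out

none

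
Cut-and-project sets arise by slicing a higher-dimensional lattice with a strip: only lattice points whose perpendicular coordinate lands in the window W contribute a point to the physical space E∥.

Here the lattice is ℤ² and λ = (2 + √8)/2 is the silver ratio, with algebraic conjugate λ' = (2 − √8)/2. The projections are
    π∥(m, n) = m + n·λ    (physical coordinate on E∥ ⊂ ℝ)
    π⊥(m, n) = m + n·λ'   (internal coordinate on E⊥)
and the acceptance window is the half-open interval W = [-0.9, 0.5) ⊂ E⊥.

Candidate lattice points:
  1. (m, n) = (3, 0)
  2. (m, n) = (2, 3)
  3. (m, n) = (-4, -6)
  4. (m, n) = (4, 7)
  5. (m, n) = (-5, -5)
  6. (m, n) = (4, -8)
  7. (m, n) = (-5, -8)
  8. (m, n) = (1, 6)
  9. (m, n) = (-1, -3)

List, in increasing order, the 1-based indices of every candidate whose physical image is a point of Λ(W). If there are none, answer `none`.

Compute λ' = (2−√8)/2 = -0.4142, so π⊥(m,n) = m -0.4142·n.
[1] lift (3,0): star map gives 3.0000; window check -0.9 ≤ 3.0000 < 0.5 is false → out
[2] lift (2,3): star map gives 0.7574; window check -0.9 ≤ 0.7574 < 0.5 is false → out
[3] lift (-4,-6): star map gives -1.5147; window check -0.9 ≤ -1.5147 < 0.5 is false → out
[4] lift (4,7): star map gives 1.1005; window check -0.9 ≤ 1.1005 < 0.5 is false → out
[5] lift (-5,-5): star map gives -2.9289; window check -0.9 ≤ -2.9289 < 0.5 is false → out
[6] lift (4,-8): star map gives 7.3137; window check -0.9 ≤ 7.3137 < 0.5 is false → out
[7] lift (-5,-8): star map gives -1.6863; window check -0.9 ≤ -1.6863 < 0.5 is false → out
[8] lift (1,6): star map gives -1.4853; window check -0.9 ≤ -1.4853 < 0.5 is false → out
[9] lift (-1,-3): star map gives 0.2426; window check -0.9 ≤ 0.2426 < 0.5 is true → IN Λ

9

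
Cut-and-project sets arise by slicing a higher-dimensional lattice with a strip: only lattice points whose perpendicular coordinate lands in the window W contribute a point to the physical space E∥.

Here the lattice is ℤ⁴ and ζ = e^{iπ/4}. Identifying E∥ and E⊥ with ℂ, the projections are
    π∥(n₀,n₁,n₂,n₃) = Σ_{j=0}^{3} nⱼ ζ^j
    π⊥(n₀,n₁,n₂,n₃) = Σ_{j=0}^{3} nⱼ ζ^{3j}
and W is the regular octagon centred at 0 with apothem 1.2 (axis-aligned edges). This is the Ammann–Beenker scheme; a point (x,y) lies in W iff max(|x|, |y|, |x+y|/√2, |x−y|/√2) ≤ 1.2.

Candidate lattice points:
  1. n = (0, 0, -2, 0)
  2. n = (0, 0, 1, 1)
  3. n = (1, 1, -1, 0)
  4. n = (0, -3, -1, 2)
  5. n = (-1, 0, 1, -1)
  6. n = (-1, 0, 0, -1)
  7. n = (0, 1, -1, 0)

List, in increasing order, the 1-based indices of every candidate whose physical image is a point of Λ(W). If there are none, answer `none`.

2

Internal map: ζ^{3j} for j=0..3 gives (1,0), (−√2/2,√2/2), (0,−1), (√2/2,√2/2).
#1 (0, 0, -2, 0): internal (0.00000, 2.00000); octagon support 2.00000 vs apothem 1.2 → ∉ W
#2 (0, 0, 1, 1): internal (0.70711, -0.29289); octagon support 0.70711 vs apothem 1.2 → ∈ W
#3 (1, 1, -1, 0): internal (0.29289, 1.70711); octagon support 1.70711 vs apothem 1.2 → ∉ W
#4 (0, -3, -1, 2): internal (3.53553, 0.29289); octagon support 3.53553 vs apothem 1.2 → ∉ W
#5 (-1, 0, 1, -1): internal (-1.70711, -1.70711); octagon support 2.41421 vs apothem 1.2 → ∉ W
#6 (-1, 0, 0, -1): internal (-1.70711, -0.70711); octagon support 1.70711 vs apothem 1.2 → ∉ W
#7 (0, 1, -1, 0): internal (-0.70711, 1.70711); octagon support 1.70711 vs apothem 1.2 → ∉ W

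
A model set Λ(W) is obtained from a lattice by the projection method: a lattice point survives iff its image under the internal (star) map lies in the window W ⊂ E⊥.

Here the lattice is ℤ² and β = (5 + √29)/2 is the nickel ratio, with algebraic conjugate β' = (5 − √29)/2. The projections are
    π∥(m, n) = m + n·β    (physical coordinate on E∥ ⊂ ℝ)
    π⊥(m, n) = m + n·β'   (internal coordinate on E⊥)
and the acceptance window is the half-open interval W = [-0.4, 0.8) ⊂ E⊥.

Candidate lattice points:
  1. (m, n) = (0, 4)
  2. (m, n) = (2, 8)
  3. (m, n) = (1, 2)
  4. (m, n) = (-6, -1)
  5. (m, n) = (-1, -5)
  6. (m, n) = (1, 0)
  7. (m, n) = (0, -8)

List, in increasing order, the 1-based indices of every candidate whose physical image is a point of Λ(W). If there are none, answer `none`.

β' = (5−√29)/2 ≈ -0.192582.
[1] lift (0,4): star map gives -0.770330; window check -0.4 ≤ -0.770330 < 0.8 is false → out
[2] lift (2,8): star map gives 0.459341; window check -0.4 ≤ 0.459341 < 0.8 is true → IN Λ
[3] lift (1,2): star map gives 0.614835; window check -0.4 ≤ 0.614835 < 0.8 is true → IN Λ
[4] lift (-6,-1): star map gives -5.807418; window check -0.4 ≤ -5.807418 < 0.8 is false → out
[5] lift (-1,-5): star map gives -0.037088; window check -0.4 ≤ -0.037088 < 0.8 is true → IN Λ
[6] lift (1,0): star map gives 1.000000; window check -0.4 ≤ 1.000000 < 0.8 is false → out
[7] lift (0,-8): star map gives 1.540659; window check -0.4 ≤ 1.540659 < 0.8 is false → out

2, 3, 5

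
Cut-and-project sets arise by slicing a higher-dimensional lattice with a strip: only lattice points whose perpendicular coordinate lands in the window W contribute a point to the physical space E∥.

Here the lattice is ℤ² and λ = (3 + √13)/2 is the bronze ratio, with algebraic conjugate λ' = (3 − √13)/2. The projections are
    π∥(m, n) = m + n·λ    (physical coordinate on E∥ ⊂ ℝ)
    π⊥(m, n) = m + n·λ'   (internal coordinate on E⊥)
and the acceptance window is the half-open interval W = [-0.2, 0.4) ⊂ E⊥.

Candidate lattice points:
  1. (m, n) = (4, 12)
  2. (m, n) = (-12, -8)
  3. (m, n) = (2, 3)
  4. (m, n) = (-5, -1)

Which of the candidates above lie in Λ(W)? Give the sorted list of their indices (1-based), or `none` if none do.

Compute λ' = (3−√13)/2 = -0.3028, so π⊥(m,n) = m -0.3028·n.
candidate 1: (m,n)=(4,12) → π∥ = 4+12·λ ≈ 43.6333, π⊥ = 4+12·λ' ≈ 0.3667 ∈ [-0.2, 0.4) ⇒ IN Λ
candidate 2: (m,n)=(-12,-8) → π∥ = -12-8·λ ≈ -38.4222, π⊥ = -12-8·λ' ≈ -9.5778 ∉ [-0.2, 0.4) ⇒ out
candidate 3: (m,n)=(2,3) → π∥ = 2+3·λ ≈ 11.9083, π⊥ = 2+3·λ' ≈ 1.0917 ∉ [-0.2, 0.4) ⇒ out
candidate 4: (m,n)=(-5,-1) → π∥ = -5-1·λ ≈ -8.3028, π⊥ = -5-1·λ' ≈ -4.6972 ∉ [-0.2, 0.4) ⇒ out

1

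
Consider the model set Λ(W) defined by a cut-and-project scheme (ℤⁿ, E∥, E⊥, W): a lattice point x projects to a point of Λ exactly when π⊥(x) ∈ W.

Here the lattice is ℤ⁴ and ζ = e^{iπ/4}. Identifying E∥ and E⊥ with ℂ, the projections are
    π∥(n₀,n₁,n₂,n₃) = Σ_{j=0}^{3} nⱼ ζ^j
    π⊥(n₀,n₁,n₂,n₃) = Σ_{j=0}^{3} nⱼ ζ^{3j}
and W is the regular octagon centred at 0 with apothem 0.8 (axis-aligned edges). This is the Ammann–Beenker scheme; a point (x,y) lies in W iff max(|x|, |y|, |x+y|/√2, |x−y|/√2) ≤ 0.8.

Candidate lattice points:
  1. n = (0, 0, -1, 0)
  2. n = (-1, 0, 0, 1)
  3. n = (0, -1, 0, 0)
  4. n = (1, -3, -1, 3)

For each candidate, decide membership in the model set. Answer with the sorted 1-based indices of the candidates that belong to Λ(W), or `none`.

π⊥(n) = n₀ + n₁ζ³ + n₂ζ⁶ + n₃ζ⁹ where ζ = e^{iπ/4}.
#1 (0, 0, -1, 0): internal (0.00000, 1.00000); octagon support 1.00000 vs apothem 0.8 → ∉ W
#2 (-1, 0, 0, 1): internal (-0.29289, 0.70711); octagon support 0.70711 vs apothem 0.8 → ∈ W
#3 (0, -1, 0, 0): internal (0.70711, -0.70711); octagon support 1.00000 vs apothem 0.8 → ∉ W
#4 (1, -3, -1, 3): internal (5.24264, 1.00000); octagon support 5.24264 vs apothem 0.8 → ∉ W

2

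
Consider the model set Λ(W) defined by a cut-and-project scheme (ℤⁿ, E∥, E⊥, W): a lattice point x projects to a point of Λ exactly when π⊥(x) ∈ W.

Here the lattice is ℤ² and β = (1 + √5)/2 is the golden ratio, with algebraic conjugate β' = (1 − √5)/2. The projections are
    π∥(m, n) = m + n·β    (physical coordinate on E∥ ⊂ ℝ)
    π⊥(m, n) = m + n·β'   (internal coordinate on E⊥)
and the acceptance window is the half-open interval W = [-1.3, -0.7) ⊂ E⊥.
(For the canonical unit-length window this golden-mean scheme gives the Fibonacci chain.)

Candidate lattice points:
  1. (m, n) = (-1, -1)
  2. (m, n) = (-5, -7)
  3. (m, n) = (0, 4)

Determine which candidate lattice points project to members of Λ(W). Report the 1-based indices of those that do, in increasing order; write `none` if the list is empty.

none

β' = (1−√5)/2 ≈ -0.618034.
[1] lift (-1,-1): star map gives -0.381966; window check -1.3 ≤ -0.381966 < -0.7 is false → out
[2] lift (-5,-7): star map gives -0.673762; window check -1.3 ≤ -0.673762 < -0.7 is false → out
[3] lift (0,4): star map gives -2.472136; window check -1.3 ≤ -2.472136 < -0.7 is false → out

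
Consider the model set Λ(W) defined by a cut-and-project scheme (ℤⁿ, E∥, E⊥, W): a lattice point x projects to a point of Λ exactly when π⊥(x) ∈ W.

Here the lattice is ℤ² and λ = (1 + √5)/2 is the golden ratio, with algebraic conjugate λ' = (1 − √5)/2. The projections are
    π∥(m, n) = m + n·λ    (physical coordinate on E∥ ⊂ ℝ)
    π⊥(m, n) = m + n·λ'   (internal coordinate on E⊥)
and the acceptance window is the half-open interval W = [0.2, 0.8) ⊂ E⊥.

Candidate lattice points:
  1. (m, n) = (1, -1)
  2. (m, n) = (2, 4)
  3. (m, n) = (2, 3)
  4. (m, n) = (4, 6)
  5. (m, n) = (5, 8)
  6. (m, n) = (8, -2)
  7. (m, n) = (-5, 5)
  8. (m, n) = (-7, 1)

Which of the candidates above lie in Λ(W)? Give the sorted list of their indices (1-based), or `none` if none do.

4

Numerically λ ≈ 1.618034 and λ' = −1/λ ≈ -0.618034.
#1 (1,-1): internal coord 1 + (-1)·λ' = +1.618034; +1.618034 ∉ [0.2, 0.8) → out
#2 (2,4): internal coord 2 + (4)·λ' = -0.472136; -0.472136 ∉ [0.2, 0.8) → out
#3 (2,3): internal coord 2 + (3)·λ' = +0.145898; +0.145898 ∉ [0.2, 0.8) → out
#4 (4,6): internal coord 4 + (6)·λ' = +0.291796; +0.291796 ∈ [0.2, 0.8) → IN Λ
#5 (5,8): internal coord 5 + (8)·λ' = +0.055728; +0.055728 ∉ [0.2, 0.8) → out
#6 (8,-2): internal coord 8 + (-2)·λ' = +9.236068; +9.236068 ∉ [0.2, 0.8) → out
#7 (-5,5): internal coord -5 + (5)·λ' = -8.090170; -8.090170 ∉ [0.2, 0.8) → out
#8 (-7,1): internal coord -7 + (1)·λ' = -7.618034; -7.618034 ∉ [0.2, 0.8) → out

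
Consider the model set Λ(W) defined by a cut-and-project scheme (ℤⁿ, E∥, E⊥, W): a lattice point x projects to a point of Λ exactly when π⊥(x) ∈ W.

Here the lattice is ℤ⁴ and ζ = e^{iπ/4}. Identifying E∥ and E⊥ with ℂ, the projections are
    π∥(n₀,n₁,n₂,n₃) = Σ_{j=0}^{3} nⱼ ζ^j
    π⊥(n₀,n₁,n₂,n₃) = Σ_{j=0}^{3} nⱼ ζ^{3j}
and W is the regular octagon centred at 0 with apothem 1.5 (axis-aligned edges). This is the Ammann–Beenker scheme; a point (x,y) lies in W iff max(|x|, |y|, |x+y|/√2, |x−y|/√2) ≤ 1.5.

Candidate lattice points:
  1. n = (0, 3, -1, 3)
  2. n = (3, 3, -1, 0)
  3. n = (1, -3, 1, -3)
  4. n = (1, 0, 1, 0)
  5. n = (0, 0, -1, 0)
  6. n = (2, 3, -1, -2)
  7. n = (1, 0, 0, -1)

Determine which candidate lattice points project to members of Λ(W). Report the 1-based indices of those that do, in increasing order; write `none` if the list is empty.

π⊥(n) = n₀ + n₁ζ³ + n₂ζ⁶ + n₃ζ⁹ where ζ = e^{iπ/4}.
candidate 1: n = (0, 3, -1, 3) → π⊥ ≈ (+0.00000, +5.24264); max(|x|,|y|,|x±y|/√2) = 5.24264 > 1.5 ⇒ ∉ W
candidate 2: n = (3, 3, -1, 0) → π⊥ ≈ (+0.87868, +3.12132); max(|x|,|y|,|x±y|/√2) = 3.12132 > 1.5 ⇒ ∉ W
candidate 3: n = (1, -3, 1, -3) → π⊥ ≈ (+1.00000, -5.24264); max(|x|,|y|,|x±y|/√2) = 5.24264 > 1.5 ⇒ ∉ W
candidate 4: n = (1, 0, 1, 0) → π⊥ ≈ (+1.00000, -1.00000); max(|x|,|y|,|x±y|/√2) = 1.41421 ≤ 1.5 ⇒ ∈ W
candidate 5: n = (0, 0, -1, 0) → π⊥ ≈ (+0.00000, +1.00000); max(|x|,|y|,|x±y|/√2) = 1.00000 ≤ 1.5 ⇒ ∈ W
candidate 6: n = (2, 3, -1, -2) → π⊥ ≈ (-1.53553, +1.70711); max(|x|,|y|,|x±y|/√2) = 2.29289 > 1.5 ⇒ ∉ W
candidate 7: n = (1, 0, 0, -1) → π⊥ ≈ (+0.29289, -0.70711); max(|x|,|y|,|x±y|/√2) = 0.70711 ≤ 1.5 ⇒ ∈ W

4, 5, 7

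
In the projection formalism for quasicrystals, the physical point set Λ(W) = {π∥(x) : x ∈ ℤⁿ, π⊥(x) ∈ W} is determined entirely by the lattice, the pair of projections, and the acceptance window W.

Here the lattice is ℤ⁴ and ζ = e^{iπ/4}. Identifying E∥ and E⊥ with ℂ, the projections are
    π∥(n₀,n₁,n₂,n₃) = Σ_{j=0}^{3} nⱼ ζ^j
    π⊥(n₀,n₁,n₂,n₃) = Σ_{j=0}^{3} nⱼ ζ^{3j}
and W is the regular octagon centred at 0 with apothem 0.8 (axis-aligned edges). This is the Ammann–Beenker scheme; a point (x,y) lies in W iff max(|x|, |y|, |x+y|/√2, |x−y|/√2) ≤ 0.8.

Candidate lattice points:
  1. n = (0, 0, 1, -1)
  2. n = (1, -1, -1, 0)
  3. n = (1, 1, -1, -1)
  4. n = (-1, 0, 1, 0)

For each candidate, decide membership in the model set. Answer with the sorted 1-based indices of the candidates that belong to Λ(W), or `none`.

none

π⊥(n) = n₀ + n₁ζ³ + n₂ζ⁶ + n₃ζ⁹ where ζ = e^{iπ/4}.
#1 (0, 0, 1, -1): internal (-0.707107, -1.707107); octagon support 1.707107 vs apothem 0.8 → ∉ W
#2 (1, -1, -1, 0): internal (1.707107, 0.292893); octagon support 1.707107 vs apothem 0.8 → ∉ W
#3 (1, 1, -1, -1): internal (-0.414214, 1.000000); octagon support 1.000000 vs apothem 0.8 → ∉ W
#4 (-1, 0, 1, 0): internal (-1.000000, -1.000000); octagon support 1.414214 vs apothem 0.8 → ∉ W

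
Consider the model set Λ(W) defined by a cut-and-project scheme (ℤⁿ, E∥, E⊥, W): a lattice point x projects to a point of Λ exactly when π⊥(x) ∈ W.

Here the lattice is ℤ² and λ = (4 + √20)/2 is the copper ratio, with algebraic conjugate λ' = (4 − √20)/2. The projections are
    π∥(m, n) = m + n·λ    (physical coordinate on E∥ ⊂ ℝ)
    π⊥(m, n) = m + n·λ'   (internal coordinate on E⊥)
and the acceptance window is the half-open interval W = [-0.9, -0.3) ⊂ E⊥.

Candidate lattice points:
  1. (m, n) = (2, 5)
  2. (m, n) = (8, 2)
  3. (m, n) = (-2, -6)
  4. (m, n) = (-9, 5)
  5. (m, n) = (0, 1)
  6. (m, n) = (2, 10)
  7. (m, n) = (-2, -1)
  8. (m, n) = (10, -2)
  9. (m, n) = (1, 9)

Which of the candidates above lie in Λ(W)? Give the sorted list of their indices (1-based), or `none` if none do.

Numerically λ ≈ 4.2361 and λ' = −1/λ ≈ -0.2361.
[1] lift (2,5): star map gives 0.8197; window check -0.9 ≤ 0.8197 < -0.3 is false → out
[2] lift (8,2): star map gives 7.5279; window check -0.9 ≤ 7.5279 < -0.3 is false → out
[3] lift (-2,-6): star map gives -0.5836; window check -0.9 ≤ -0.5836 < -0.3 is true → IN Λ
[4] lift (-9,5): star map gives -10.1803; window check -0.9 ≤ -10.1803 < -0.3 is false → out
[5] lift (0,1): star map gives -0.2361; window check -0.9 ≤ -0.2361 < -0.3 is false → out
[6] lift (2,10): star map gives -0.3607; window check -0.9 ≤ -0.3607 < -0.3 is true → IN Λ
[7] lift (-2,-1): star map gives -1.7639; window check -0.9 ≤ -1.7639 < -0.3 is false → out
[8] lift (10,-2): star map gives 10.4721; window check -0.9 ≤ 10.4721 < -0.3 is false → out
[9] lift (1,9): star map gives -1.1246; window check -0.9 ≤ -1.1246 < -0.3 is false → out

3, 6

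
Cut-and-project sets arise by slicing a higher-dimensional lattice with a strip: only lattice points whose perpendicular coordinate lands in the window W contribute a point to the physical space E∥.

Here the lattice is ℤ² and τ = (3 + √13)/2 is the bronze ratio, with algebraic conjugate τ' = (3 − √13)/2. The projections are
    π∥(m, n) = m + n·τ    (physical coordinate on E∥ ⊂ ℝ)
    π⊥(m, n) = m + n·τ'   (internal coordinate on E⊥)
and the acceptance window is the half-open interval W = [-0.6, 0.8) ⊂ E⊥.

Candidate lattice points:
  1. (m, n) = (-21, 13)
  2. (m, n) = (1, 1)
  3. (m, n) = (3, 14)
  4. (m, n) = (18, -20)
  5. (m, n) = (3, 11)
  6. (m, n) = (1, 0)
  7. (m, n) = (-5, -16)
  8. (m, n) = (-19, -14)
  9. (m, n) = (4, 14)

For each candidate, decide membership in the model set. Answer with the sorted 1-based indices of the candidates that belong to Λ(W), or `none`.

Compute τ' = (3−√13)/2 = -0.30278, so π⊥(m,n) = m -0.30278·n.
[1] lift (-21,13): star map gives -24.93608; window check -0.6 ≤ -24.93608 < 0.8 is false → out
[2] lift (1,1): star map gives 0.69722; window check -0.6 ≤ 0.69722 < 0.8 is true → IN Λ
[3] lift (3,14): star map gives -1.23886; window check -0.6 ≤ -1.23886 < 0.8 is false → out
[4] lift (18,-20): star map gives 24.05551; window check -0.6 ≤ 24.05551 < 0.8 is false → out
[5] lift (3,11): star map gives -0.33053; window check -0.6 ≤ -0.33053 < 0.8 is true → IN Λ
[6] lift (1,0): star map gives 1.00000; window check -0.6 ≤ 1.00000 < 0.8 is false → out
[7] lift (-5,-16): star map gives -0.15559; window check -0.6 ≤ -0.15559 < 0.8 is true → IN Λ
[8] lift (-19,-14): star map gives -14.76114; window check -0.6 ≤ -14.76114 < 0.8 is false → out
[9] lift (4,14): star map gives -0.23886; window check -0.6 ≤ -0.23886 < 0.8 is true → IN Λ

2, 5, 7, 9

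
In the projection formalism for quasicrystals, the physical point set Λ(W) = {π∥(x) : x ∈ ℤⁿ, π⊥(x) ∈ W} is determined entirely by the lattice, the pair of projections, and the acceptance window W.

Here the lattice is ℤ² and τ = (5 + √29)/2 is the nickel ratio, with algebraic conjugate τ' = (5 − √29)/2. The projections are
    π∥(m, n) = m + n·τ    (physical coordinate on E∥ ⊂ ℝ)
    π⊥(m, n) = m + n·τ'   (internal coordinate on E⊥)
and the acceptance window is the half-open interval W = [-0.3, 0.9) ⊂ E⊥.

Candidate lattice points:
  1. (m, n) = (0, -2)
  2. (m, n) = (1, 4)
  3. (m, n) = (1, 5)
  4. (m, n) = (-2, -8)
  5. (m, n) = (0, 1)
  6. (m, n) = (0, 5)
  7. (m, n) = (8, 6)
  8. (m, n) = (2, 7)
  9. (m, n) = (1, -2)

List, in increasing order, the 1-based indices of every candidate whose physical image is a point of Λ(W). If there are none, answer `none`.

τ' = (5−√29)/2 ≈ -0.19258.
#1 (0,-2): internal coord 0 + (-2)·τ' = +0.38516; +0.38516 ∈ [-0.3, 0.9) → IN Λ
#2 (1,4): internal coord 1 + (4)·τ' = +0.22967; +0.22967 ∈ [-0.3, 0.9) → IN Λ
#3 (1,5): internal coord 1 + (5)·τ' = +0.03709; +0.03709 ∈ [-0.3, 0.9) → IN Λ
#4 (-2,-8): internal coord -2 + (-8)·τ' = -0.45934; -0.45934 ∉ [-0.3, 0.9) → out
#5 (0,1): internal coord 0 + (1)·τ' = -0.19258; -0.19258 ∈ [-0.3, 0.9) → IN Λ
#6 (0,5): internal coord 0 + (5)·τ' = -0.96291; -0.96291 ∉ [-0.3, 0.9) → out
#7 (8,6): internal coord 8 + (6)·τ' = +6.84451; +6.84451 ∉ [-0.3, 0.9) → out
#8 (2,7): internal coord 2 + (7)·τ' = +0.65192; +0.65192 ∈ [-0.3, 0.9) → IN Λ
#9 (1,-2): internal coord 1 + (-2)·τ' = +1.38516; +1.38516 ∉ [-0.3, 0.9) → out

1, 2, 3, 5, 8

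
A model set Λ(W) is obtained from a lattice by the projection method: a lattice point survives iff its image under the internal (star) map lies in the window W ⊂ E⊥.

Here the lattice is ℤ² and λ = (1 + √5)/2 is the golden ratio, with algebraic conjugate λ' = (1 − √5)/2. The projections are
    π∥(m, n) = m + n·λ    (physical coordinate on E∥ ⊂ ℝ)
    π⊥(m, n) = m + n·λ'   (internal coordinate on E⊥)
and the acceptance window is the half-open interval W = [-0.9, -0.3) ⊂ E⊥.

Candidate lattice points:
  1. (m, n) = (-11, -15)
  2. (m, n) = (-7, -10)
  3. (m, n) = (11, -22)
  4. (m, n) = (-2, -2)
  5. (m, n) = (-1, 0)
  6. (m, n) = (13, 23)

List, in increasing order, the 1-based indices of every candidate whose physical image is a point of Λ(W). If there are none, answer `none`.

2, 4

Compute λ' = (1−√5)/2 = -0.618034, so π⊥(m,n) = m -0.618034·n.
[1] lift (-11,-15): star map gives -1.729490; window check -0.9 ≤ -1.729490 < -0.3 is false → out
[2] lift (-7,-10): star map gives -0.819660; window check -0.9 ≤ -0.819660 < -0.3 is true → IN Λ
[3] lift (11,-22): star map gives 24.596748; window check -0.9 ≤ 24.596748 < -0.3 is false → out
[4] lift (-2,-2): star map gives -0.763932; window check -0.9 ≤ -0.763932 < -0.3 is true → IN Λ
[5] lift (-1,0): star map gives -1.000000; window check -0.9 ≤ -1.000000 < -0.3 is false → out
[6] lift (13,23): star map gives -1.214782; window check -0.9 ≤ -1.214782 < -0.3 is false → out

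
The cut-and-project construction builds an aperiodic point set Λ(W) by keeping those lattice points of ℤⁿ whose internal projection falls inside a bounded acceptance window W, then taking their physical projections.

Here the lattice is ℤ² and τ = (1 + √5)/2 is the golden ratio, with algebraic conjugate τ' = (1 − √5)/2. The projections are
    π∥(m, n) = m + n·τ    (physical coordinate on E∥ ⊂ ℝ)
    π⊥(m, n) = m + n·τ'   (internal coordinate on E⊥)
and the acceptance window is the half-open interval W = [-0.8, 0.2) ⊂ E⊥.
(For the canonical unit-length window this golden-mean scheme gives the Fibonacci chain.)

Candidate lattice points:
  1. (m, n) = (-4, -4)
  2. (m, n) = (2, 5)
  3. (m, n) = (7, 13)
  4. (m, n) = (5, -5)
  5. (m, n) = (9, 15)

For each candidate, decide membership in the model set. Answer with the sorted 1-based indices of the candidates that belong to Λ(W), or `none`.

5

Numerically τ ≈ 1.618034 and τ' = −1/τ ≈ -0.618034.
candidate 1: (m,n)=(-4,-4) → π∥ = -4-4·τ ≈ -10.472136, π⊥ = -4-4·τ' ≈ -1.527864 ∉ [-0.8, 0.2) ⇒ out
candidate 2: (m,n)=(2,5) → π∥ = 2+5·τ ≈ 10.090170, π⊥ = 2+5·τ' ≈ -1.090170 ∉ [-0.8, 0.2) ⇒ out
candidate 3: (m,n)=(7,13) → π∥ = 7+13·τ ≈ 28.034442, π⊥ = 7+13·τ' ≈ -1.034442 ∉ [-0.8, 0.2) ⇒ out
candidate 4: (m,n)=(5,-5) → π∥ = 5-5·τ ≈ -3.090170, π⊥ = 5-5·τ' ≈ 8.090170 ∉ [-0.8, 0.2) ⇒ out
candidate 5: (m,n)=(9,15) → π∥ = 9+15·τ ≈ 33.270510, π⊥ = 9+15·τ' ≈ -0.270510 ∈ [-0.8, 0.2) ⇒ IN Λ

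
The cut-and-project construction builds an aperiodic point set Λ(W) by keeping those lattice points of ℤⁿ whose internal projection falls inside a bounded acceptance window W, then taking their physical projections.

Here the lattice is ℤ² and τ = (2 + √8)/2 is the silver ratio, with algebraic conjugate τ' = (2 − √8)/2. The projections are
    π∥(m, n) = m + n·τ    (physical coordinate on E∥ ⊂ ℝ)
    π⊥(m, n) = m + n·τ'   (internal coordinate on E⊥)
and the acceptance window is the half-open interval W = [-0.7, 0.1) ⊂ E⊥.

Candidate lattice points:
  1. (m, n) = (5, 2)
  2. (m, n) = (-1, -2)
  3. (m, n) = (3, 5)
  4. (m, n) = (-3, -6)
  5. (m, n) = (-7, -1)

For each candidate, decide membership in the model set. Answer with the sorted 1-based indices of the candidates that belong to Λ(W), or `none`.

Numerically τ ≈ 2.4142 and τ' = −1/τ ≈ -0.4142.
candidate 1: (m,n)=(5,2) → π∥ = 5+2·τ ≈ 9.8284, π⊥ = 5+2·τ' ≈ 4.1716 ∉ [-0.7, 0.1) ⇒ out
candidate 2: (m,n)=(-1,-2) → π∥ = -1-2·τ ≈ -5.8284, π⊥ = -1-2·τ' ≈ -0.1716 ∈ [-0.7, 0.1) ⇒ IN Λ
candidate 3: (m,n)=(3,5) → π∥ = 3+5·τ ≈ 15.0711, π⊥ = 3+5·τ' ≈ 0.9289 ∉ [-0.7, 0.1) ⇒ out
candidate 4: (m,n)=(-3,-6) → π∥ = -3-6·τ ≈ -17.4853, π⊥ = -3-6·τ' ≈ -0.5147 ∈ [-0.7, 0.1) ⇒ IN Λ
candidate 5: (m,n)=(-7,-1) → π∥ = -7-1·τ ≈ -9.4142, π⊥ = -7-1·τ' ≈ -6.5858 ∉ [-0.7, 0.1) ⇒ out

2, 4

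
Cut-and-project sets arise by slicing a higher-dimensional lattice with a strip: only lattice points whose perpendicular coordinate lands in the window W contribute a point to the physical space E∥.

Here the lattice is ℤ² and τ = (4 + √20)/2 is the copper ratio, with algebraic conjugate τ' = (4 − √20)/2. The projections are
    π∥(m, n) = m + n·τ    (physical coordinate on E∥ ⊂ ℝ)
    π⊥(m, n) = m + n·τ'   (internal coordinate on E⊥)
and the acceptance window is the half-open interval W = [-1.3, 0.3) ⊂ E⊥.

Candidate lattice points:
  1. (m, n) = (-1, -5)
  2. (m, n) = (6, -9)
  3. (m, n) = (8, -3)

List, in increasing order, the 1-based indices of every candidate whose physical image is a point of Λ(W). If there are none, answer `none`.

Numerically τ ≈ 4.23607 and τ' = −1/τ ≈ -0.23607.
candidate 1: (m,n)=(-1,-5) → π∥ = -1-5·τ ≈ -22.18034, π⊥ = -1-5·τ' ≈ 0.18034 ∈ [-1.3, 0.3) ⇒ IN Λ
candidate 2: (m,n)=(6,-9) → π∥ = 6-9·τ ≈ -32.12461, π⊥ = 6-9·τ' ≈ 8.12461 ∉ [-1.3, 0.3) ⇒ out
candidate 3: (m,n)=(8,-3) → π∥ = 8-3·τ ≈ -4.70820, π⊥ = 8-3·τ' ≈ 8.70820 ∉ [-1.3, 0.3) ⇒ out

1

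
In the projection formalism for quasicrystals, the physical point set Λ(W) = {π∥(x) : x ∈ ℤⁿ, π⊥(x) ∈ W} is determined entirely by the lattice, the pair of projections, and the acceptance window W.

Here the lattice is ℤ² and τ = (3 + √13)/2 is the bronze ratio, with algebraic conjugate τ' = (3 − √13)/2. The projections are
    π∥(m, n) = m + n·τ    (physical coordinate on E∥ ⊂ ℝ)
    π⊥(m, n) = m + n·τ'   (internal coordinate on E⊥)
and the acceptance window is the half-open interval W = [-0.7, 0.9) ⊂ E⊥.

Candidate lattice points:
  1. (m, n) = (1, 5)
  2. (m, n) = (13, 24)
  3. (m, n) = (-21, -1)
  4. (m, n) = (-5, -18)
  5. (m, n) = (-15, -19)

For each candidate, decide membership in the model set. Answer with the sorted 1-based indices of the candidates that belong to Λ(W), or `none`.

1, 4

τ' = (3−√13)/2 ≈ -0.3028.
candidate 1: (m,n)=(1,5) → π∥ = 1+5·τ ≈ 17.5139, π⊥ = 1+5·τ' ≈ -0.5139 ∈ [-0.7, 0.9) ⇒ IN Λ
candidate 2: (m,n)=(13,24) → π∥ = 13+24·τ ≈ 92.2666, π⊥ = 13+24·τ' ≈ 5.7334 ∉ [-0.7, 0.9) ⇒ out
candidate 3: (m,n)=(-21,-1) → π∥ = -21-1·τ ≈ -24.3028, π⊥ = -21-1·τ' ≈ -20.6972 ∉ [-0.7, 0.9) ⇒ out
candidate 4: (m,n)=(-5,-18) → π∥ = -5-18·τ ≈ -64.4500, π⊥ = -5-18·τ' ≈ 0.4500 ∈ [-0.7, 0.9) ⇒ IN Λ
candidate 5: (m,n)=(-15,-19) → π∥ = -15-19·τ ≈ -77.7527, π⊥ = -15-19·τ' ≈ -9.2473 ∉ [-0.7, 0.9) ⇒ out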